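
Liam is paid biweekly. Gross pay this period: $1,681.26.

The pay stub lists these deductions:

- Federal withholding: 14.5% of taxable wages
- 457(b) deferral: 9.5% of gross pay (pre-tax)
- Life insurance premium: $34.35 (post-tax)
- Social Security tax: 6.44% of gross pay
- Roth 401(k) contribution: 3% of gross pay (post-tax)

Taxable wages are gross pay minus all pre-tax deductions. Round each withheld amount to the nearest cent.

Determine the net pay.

$1,107.86

457(b) deferral: $1,681.26 × 0.095 = $159.72
Taxable wages = $1,681.26 − $159.72 = $1,521.54
Federal withholding: $1,521.54 × 0.145 = $220.62
Social Security tax: $1,681.26 × 0.0644 = $108.27
Life insurance premium: $34.35
Roth 401(k) contribution: $1,681.26 × 0.03 = $50.44
Total deductions = $159.72 + $220.62 + $108.27 + $34.35 + $50.44 = $573.40
Net pay = $1,681.26 − $573.40 = $1,107.86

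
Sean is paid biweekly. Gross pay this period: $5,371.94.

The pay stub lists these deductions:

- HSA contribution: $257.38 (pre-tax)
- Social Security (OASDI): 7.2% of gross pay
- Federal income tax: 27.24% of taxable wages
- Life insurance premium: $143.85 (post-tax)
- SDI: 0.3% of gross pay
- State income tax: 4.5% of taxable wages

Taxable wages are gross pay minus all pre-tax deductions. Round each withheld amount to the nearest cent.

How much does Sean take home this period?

HSA contribution: $257.38
Taxable wages = $5,371.94 − $257.38 = $5,114.56
State income tax: $5,114.56 × 0.045 = $230.16
Federal income tax: $5,114.56 × 0.2724 = $1,393.21
SDI: $5,371.94 × 0.003 = $16.12
Social Security (OASDI): $5,371.94 × 0.072 = $386.78
Life insurance premium: $143.85
Total deductions = $257.38 + $230.16 + $1,393.21 + $16.12 + $386.78 + $143.85 = $2,427.50
Net pay = $5,371.94 − $2,427.50 = $2,944.44

$2,944.44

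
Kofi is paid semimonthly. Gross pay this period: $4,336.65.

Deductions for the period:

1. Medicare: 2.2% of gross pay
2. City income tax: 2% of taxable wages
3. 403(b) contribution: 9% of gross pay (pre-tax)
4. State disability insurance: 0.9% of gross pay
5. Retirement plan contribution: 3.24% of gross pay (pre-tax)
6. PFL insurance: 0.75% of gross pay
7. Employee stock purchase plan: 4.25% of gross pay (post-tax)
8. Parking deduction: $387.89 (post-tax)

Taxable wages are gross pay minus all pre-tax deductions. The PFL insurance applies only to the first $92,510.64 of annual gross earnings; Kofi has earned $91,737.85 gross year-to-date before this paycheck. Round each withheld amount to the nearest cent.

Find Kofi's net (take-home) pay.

$3,017.28

Retirement plan contribution: $4,336.65 × 0.0324 = $140.51
403(b) contribution: $4,336.65 × 0.09 = $390.30
Pre-tax total = $140.51 + $390.30 = $530.81
Taxable wages = $4,336.65 − $530.81 = $3,805.84
City income tax: $3,805.84 × 0.02 = $76.12
State disability insurance: $4,336.65 × 0.009 = $39.03
Medicare: $4,336.65 × 0.022 = $95.41
PFL insurance: only $92,510.64 − $91,737.85 = $772.79 of this check is subject → $772.79 × 0.0075 = $5.80
Employee stock purchase plan: $4,336.65 × 0.0425 = $184.31
Parking deduction: $387.89
Total deductions = $140.51 + $390.30 + $76.12 + $39.03 + $95.41 + $5.80 + $184.31 + $387.89 = $1,319.37
Net pay = $4,336.65 − $1,319.37 = $3,017.28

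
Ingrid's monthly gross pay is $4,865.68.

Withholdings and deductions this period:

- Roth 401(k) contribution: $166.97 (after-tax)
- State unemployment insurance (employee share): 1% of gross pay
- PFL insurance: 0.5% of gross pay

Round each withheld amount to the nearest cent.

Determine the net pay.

$4,625.72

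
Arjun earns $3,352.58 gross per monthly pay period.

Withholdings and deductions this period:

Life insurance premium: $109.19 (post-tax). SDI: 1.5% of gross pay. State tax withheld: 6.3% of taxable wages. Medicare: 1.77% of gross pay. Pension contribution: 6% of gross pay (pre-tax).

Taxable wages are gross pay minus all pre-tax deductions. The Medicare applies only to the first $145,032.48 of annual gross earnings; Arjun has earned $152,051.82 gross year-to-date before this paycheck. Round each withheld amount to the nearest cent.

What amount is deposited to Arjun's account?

Pension contribution: $3,352.58 × 0.06 = $201.15
Taxable wages = $3,352.58 − $201.15 = $3,151.43
State tax withheld: $3,151.43 × 0.063 = $198.54
Medicare: annual cap $145,032.48 already reached (YTD $152,051.82), so $0.00
SDI: $3,352.58 × 0.015 = $50.29
Life insurance premium: $109.19
Total deductions = $201.15 + $198.54 + $0.00 + $50.29 + $109.19 = $559.17
Net pay = $3,352.58 − $559.17 = $2,793.41

$2,793.41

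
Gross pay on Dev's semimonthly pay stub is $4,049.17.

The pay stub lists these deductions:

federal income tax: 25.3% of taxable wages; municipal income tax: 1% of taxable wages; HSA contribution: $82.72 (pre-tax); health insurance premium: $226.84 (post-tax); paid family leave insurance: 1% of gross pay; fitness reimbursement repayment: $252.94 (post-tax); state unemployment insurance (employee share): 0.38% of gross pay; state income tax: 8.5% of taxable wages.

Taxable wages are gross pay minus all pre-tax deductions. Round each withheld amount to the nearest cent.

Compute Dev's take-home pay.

$2,050.47

HSA contribution: $82.72
Taxable wages = $4,049.17 − $82.72 = $3,966.45
Federal income tax: $3,966.45 × 0.253 = $1,003.51
State income tax: $3,966.45 × 0.085 = $337.15
Municipal income tax: $3,966.45 × 0.01 = $39.66
State unemployment insurance (employee share): $4,049.17 × 0.0038 = $15.39
Paid family leave insurance: $4,049.17 × 0.01 = $40.49
Health insurance premium: $226.84
Fitness reimbursement repayment: $252.94
Total deductions = $82.72 + $1,003.51 + $337.15 + $39.66 + $15.39 + $40.49 + $226.84 + $252.94 = $1,998.70
Net pay = $4,049.17 − $1,998.70 = $2,050.47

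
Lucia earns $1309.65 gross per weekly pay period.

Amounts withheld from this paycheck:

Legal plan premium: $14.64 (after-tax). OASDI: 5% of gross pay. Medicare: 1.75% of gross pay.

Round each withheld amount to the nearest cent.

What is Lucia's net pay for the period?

$1206.61

OASDI: $1309.65 × 0.05 = $65.48
Medicare: $1309.65 × 0.0175 = $22.92
Legal plan premium: $14.64
Total deductions = $65.48 + $22.92 + $14.64 = $103.04
Net pay = $1309.65 − $103.04 = $1206.61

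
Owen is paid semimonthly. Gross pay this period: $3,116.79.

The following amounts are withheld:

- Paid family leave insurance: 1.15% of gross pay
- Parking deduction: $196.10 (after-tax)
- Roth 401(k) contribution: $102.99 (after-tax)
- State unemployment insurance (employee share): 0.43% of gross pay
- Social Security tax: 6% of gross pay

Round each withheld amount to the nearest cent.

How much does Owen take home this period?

State unemployment insurance (employee share): $3,116.79 × 0.0043 = $13.40
Social Security tax: $3,116.79 × 0.06 = $187.01
Paid family leave insurance: $3,116.79 × 0.0115 = $35.84
Roth 401(k) contribution: $102.99
Parking deduction: $196.10
Total deductions = $13.40 + $187.01 + $35.84 + $102.99 + $196.10 = $535.34
Net pay = $3,116.79 − $535.34 = $2,581.45

$2,581.45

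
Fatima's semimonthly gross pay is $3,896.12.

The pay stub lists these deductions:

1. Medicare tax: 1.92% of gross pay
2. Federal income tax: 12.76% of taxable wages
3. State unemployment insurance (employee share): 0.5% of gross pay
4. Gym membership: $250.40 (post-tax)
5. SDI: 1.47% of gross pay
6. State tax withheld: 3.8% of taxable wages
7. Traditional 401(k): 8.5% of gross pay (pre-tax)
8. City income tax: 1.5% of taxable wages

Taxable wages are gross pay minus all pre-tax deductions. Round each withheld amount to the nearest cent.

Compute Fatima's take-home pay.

$2,519.16

Traditional 401(k): $3,896.12 × 0.085 = $331.17
Taxable wages = $3,896.12 − $331.17 = $3,564.95
City income tax: $3,564.95 × 0.015 = $53.47
State tax withheld: $3,564.95 × 0.038 = $135.47
Federal income tax: $3,564.95 × 0.1276 = $454.89
Medicare tax: $3,896.12 × 0.0192 = $74.81
State unemployment insurance (employee share): $3,896.12 × 0.005 = $19.48
SDI: $3,896.12 × 0.0147 = $57.27
Gym membership: $250.40
Total deductions = $331.17 + $53.47 + $135.47 + $454.89 + $74.81 + $19.48 + $57.27 + $250.40 = $1,376.96
Net pay = $3,896.12 − $1,376.96 = $2,519.16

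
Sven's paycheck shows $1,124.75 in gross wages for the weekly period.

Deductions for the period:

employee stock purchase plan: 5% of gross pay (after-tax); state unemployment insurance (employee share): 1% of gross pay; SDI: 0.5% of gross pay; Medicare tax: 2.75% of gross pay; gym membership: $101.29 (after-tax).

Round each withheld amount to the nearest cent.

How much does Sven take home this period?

Medicare tax: $1,124.75 × 0.0275 = $30.93
State unemployment insurance (employee share): $1,124.75 × 0.01 = $11.25
SDI: $1,124.75 × 0.005 = $5.62
Employee stock purchase plan: $1,124.75 × 0.05 = $56.24
Gym membership: $101.29
Total deductions = $30.93 + $11.25 + $5.62 + $56.24 + $101.29 = $205.33
Net pay = $1,124.75 − $205.33 = $919.42

$919.42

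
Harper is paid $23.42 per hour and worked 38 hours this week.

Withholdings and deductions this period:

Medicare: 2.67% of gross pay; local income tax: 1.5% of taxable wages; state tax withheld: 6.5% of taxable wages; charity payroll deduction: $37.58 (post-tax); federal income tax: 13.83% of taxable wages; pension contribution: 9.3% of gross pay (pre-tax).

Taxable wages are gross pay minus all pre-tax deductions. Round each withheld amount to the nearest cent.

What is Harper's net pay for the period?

Gross pay: 38 × $23.42 = $889.96
Pension contribution: $889.96 × 0.093 = $82.77
Taxable wages = $889.96 − $82.77 = $807.19
State tax withheld: $807.19 × 0.065 = $52.47
Federal income tax: $807.19 × 0.1383 = $111.63
Local income tax: $807.19 × 0.015 = $12.11
Medicare: $889.96 × 0.0267 = $23.76
Charity payroll deduction: $37.58
Total deductions = $82.77 + $52.47 + $111.63 + $12.11 + $23.76 + $37.58 = $320.32
Net pay = $889.96 − $320.32 = $569.64

$569.64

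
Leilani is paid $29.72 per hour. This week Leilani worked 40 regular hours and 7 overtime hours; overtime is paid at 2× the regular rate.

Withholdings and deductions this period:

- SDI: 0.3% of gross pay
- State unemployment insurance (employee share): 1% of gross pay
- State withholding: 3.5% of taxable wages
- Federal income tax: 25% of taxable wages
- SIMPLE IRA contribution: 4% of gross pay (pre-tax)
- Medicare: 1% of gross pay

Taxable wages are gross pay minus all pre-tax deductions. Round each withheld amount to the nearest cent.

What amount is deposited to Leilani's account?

$1064.68

Regular pay: 40 × $29.72 = $1188.80
Overtime pay: 7 × $29.72 × 2 = $416.08
Gross pay = $1188.80 + $416.08 = $1604.88
SIMPLE IRA contribution: $1604.88 × 0.04 = $64.20
Taxable wages = $1604.88 − $64.20 = $1540.68
State withholding: $1540.68 × 0.035 = $53.92
Federal income tax: $1540.68 × 0.25 = $385.17
State unemployment insurance (employee share): $1604.88 × 0.01 = $16.05
Medicare: $1604.88 × 0.01 = $16.05
SDI: $1604.88 × 0.003 = $4.81
Total deductions = $64.20 + $53.92 + $385.17 + $16.05 + $16.05 + $4.81 = $540.20
Net pay = $1604.88 − $540.20 = $1064.68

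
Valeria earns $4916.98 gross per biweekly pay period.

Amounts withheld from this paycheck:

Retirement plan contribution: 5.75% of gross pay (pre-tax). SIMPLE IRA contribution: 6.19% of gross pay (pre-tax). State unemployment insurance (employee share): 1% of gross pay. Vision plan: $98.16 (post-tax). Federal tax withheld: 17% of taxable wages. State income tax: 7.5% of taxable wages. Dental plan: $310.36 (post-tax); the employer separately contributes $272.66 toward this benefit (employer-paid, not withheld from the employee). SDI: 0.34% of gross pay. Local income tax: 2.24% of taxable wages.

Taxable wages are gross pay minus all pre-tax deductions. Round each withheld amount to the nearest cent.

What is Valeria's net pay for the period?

$2697.67

SIMPLE IRA contribution: $4916.98 × 0.0619 = $304.36
Retirement plan contribution: $4916.98 × 0.0575 = $282.73
Pre-tax total = $304.36 + $282.73 = $587.09
Taxable wages = $4916.98 − $587.09 = $4329.89
State income tax: $4329.89 × 0.075 = $324.74
Federal tax withheld: $4329.89 × 0.17 = $736.08
Local income tax: $4329.89 × 0.0224 = $96.99
State unemployment insurance (employee share): $4916.98 × 0.01 = $49.17
SDI: $4916.98 × 0.0034 = $16.72
Dental plan: $310.36
Vision plan: $98.16
(Employer's $272.66 toward dental plan is not withheld from the employee.)
Total deductions = $304.36 + $282.73 + $324.74 + $736.08 + $96.99 + $49.17 + $16.72 + $310.36 + $98.16 = $2219.31
Net pay = $4916.98 − $2219.31 = $2697.67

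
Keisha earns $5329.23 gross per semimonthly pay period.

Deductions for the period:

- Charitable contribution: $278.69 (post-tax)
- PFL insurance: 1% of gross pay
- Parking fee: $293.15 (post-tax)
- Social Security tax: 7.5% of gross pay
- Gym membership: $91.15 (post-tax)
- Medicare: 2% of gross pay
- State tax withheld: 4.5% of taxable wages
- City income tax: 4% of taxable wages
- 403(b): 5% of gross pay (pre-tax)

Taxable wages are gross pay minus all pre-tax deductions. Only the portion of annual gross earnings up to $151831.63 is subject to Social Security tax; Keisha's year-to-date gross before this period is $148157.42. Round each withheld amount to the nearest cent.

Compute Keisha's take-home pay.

$3534.01

403(b): $5329.23 × 0.05 = $266.46
Taxable wages = $5329.23 − $266.46 = $5062.77
City income tax: $5062.77 × 0.04 = $202.51
State tax withheld: $5062.77 × 0.045 = $227.82
Social Security tax: only $151831.63 − $148157.42 = $3674.21 of this check is subject → $3674.21 × 0.075 = $275.57
Medicare: $5329.23 × 0.02 = $106.58
PFL insurance: $5329.23 × 0.01 = $53.29
Charitable contribution: $278.69
Parking fee: $293.15
Gym membership: $91.15
Total deductions = $266.46 + $202.51 + $227.82 + $275.57 + $106.58 + $53.29 + $278.69 + $293.15 + $91.15 = $1795.22
Net pay = $5329.23 − $1795.22 = $3534.01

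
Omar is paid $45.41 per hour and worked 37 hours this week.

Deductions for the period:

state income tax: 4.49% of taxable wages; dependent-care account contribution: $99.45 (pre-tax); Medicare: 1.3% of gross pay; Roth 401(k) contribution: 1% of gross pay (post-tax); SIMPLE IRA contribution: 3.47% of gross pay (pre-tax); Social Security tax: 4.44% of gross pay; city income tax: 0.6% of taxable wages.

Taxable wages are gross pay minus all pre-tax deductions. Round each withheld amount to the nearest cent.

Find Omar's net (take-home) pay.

Gross pay: 37 × $45.41 = $1,680.17
SIMPLE IRA contribution: $1,680.17 × 0.0347 = $58.30
Dependent-care account contribution: $99.45
Pre-tax total = $58.30 + $99.45 = $157.75
Taxable wages = $1,680.17 − $157.75 = $1,522.42
City income tax: $1,522.42 × 0.006 = $9.13
State income tax: $1,522.42 × 0.0449 = $68.36
Medicare: $1,680.17 × 0.013 = $21.84
Social Security tax: $1,680.17 × 0.0444 = $74.60
Roth 401(k) contribution: $1,680.17 × 0.01 = $16.80
Total deductions = $58.30 + $99.45 + $9.13 + $68.36 + $21.84 + $74.60 + $16.80 = $348.48
Net pay = $1,680.17 − $348.48 = $1,331.69

$1,331.69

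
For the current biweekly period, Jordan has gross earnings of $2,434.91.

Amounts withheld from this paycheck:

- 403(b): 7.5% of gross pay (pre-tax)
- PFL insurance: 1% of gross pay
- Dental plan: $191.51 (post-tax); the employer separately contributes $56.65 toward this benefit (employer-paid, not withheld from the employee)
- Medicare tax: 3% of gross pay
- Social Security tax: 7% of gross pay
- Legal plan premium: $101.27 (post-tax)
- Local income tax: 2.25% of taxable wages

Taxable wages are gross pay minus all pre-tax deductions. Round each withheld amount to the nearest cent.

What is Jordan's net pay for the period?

$1,640.99

403(b): $2,434.91 × 0.075 = $182.62
Taxable wages = $2,434.91 − $182.62 = $2,252.29
Local income tax: $2,252.29 × 0.0225 = $50.68
Social Security tax: $2,434.91 × 0.07 = $170.44
PFL insurance: $2,434.91 × 0.01 = $24.35
Medicare tax: $2,434.91 × 0.03 = $73.05
Dental plan: $191.51
Legal plan premium: $101.27
(Employer's $56.65 toward dental plan is not withheld from the employee.)
Total deductions = $182.62 + $50.68 + $170.44 + $24.35 + $73.05 + $191.51 + $101.27 = $793.92
Net pay = $2,434.91 − $793.92 = $1,640.99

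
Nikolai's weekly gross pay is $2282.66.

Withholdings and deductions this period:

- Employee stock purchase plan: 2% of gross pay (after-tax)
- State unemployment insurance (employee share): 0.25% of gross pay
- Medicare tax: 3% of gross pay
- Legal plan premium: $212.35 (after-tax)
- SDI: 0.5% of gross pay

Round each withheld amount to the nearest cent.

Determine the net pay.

SDI: $2282.66 × 0.005 = $11.41
State unemployment insurance (employee share): $2282.66 × 0.0025 = $5.71
Medicare tax: $2282.66 × 0.03 = $68.48
Legal plan premium: $212.35
Employee stock purchase plan: $2282.66 × 0.02 = $45.65
Total deductions = $11.41 + $5.71 + $68.48 + $212.35 + $45.65 = $343.60
Net pay = $2282.66 − $343.60 = $1939.06

$1939.06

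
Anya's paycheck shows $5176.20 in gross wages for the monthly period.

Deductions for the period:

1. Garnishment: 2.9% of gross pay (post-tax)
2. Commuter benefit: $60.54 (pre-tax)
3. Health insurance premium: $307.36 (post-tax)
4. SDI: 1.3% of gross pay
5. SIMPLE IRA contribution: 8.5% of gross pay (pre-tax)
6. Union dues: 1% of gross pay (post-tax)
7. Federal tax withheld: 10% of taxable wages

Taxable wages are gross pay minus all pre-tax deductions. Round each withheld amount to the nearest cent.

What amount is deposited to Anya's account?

$3631.59

Commuter benefit: $60.54
SIMPLE IRA contribution: $5176.20 × 0.085 = $439.98
Pre-tax total = $60.54 + $439.98 = $500.52
Taxable wages = $5176.20 − $500.52 = $4675.68
Federal tax withheld: $4675.68 × 0.1 = $467.57
SDI: $5176.20 × 0.013 = $67.29
Union dues: $5176.20 × 0.01 = $51.76
Health insurance premium: $307.36
Garnishment: $5176.20 × 0.029 = $150.11
Total deductions = $60.54 + $439.98 + $467.57 + $67.29 + $51.76 + $307.36 + $150.11 = $1544.61
Net pay = $5176.20 − $1544.61 = $3631.59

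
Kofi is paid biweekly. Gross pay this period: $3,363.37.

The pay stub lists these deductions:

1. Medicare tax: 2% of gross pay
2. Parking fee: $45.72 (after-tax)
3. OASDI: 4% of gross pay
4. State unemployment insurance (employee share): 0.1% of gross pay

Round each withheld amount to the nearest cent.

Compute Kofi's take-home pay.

OASDI: $3,363.37 × 0.04 = $134.53
State unemployment insurance (employee share): $3,363.37 × 0.001 = $3.36
Medicare tax: $3,363.37 × 0.02 = $67.27
Parking fee: $45.72
Total deductions = $134.53 + $3.36 + $67.27 + $45.72 = $250.88
Net pay = $3,363.37 − $250.88 = $3,112.49

$3,112.49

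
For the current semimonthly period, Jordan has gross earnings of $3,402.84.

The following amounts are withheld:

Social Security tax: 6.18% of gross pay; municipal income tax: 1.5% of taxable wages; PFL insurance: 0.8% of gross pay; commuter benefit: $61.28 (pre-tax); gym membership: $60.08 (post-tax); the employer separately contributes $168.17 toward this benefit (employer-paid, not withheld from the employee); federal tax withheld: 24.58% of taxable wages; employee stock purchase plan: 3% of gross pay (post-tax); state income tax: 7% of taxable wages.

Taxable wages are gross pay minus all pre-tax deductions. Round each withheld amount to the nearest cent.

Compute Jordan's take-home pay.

Commuter benefit: $61.28
Taxable wages = $3,402.84 − $61.28 = $3,341.56
State income tax: $3,341.56 × 0.07 = $233.91
Federal tax withheld: $3,341.56 × 0.2458 = $821.36
Municipal income tax: $3,341.56 × 0.015 = $50.12
PFL insurance: $3,402.84 × 0.008 = $27.22
Social Security tax: $3,402.84 × 0.0618 = $210.30
Employee stock purchase plan: $3,402.84 × 0.03 = $102.09
Gym membership: $60.08
(Employer's $168.17 toward gym membership is not withheld from the employee.)
Total deductions = $61.28 + $233.91 + $821.36 + $50.12 + $27.22 + $210.30 + $102.09 + $60.08 = $1,566.36
Net pay = $3,402.84 − $1,566.36 = $1,836.48

$1,836.48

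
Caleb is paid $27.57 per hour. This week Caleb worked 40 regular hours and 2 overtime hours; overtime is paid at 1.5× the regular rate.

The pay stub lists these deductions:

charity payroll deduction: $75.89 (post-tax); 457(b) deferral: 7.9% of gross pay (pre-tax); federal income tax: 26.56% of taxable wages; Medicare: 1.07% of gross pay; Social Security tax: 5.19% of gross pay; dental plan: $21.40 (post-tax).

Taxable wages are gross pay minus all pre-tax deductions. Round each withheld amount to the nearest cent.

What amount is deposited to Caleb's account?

$630.35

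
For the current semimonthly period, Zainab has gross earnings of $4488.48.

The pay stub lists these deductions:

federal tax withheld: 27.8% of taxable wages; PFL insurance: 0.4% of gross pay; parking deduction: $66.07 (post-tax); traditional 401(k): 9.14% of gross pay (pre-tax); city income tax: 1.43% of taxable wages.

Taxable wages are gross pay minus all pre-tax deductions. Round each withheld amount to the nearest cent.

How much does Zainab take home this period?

Traditional 401(k): $4488.48 × 0.0914 = $410.25
Taxable wages = $4488.48 − $410.25 = $4078.23
City income tax: $4078.23 × 0.0143 = $58.32
Federal tax withheld: $4078.23 × 0.278 = $1133.75
PFL insurance: $4488.48 × 0.004 = $17.95
Parking deduction: $66.07
Total deductions = $410.25 + $58.32 + $1133.75 + $17.95 + $66.07 = $1686.34
Net pay = $4488.48 − $1686.34 = $2802.14

$2802.14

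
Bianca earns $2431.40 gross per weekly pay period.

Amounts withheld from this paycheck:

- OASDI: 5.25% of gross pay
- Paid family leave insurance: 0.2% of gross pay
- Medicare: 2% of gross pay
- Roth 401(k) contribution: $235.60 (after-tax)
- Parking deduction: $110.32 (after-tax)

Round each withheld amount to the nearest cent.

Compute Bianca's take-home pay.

$1904.34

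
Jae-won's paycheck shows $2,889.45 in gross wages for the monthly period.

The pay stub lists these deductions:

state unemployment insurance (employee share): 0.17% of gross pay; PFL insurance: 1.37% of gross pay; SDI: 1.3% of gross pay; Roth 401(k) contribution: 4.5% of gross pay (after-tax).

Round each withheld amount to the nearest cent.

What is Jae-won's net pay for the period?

$2,677.36

SDI: $2,889.45 × 0.013 = $37.56
PFL insurance: $2,889.45 × 0.0137 = $39.59
State unemployment insurance (employee share): $2,889.45 × 0.0017 = $4.91
Roth 401(k) contribution: $2,889.45 × 0.045 = $130.03
Total deductions = $37.56 + $39.59 + $4.91 + $130.03 = $212.09
Net pay = $2,889.45 − $212.09 = $2,677.36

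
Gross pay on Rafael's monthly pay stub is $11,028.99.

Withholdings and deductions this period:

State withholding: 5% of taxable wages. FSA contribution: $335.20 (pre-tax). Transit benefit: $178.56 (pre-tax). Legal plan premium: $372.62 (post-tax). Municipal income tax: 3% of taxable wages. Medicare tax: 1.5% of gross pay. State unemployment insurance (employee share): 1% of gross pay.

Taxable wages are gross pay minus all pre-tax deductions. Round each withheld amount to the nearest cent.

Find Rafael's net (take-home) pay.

$9,025.67

FSA contribution: $335.20
Transit benefit: $178.56
Pre-tax total = $335.20 + $178.56 = $513.76
Taxable wages = $11,028.99 − $513.76 = $10,515.23
Municipal income tax: $10,515.23 × 0.03 = $315.46
State withholding: $10,515.23 × 0.05 = $525.76
Medicare tax: $11,028.99 × 0.015 = $165.43
State unemployment insurance (employee share): $11,028.99 × 0.01 = $110.29
Legal plan premium: $372.62
Total deductions = $335.20 + $178.56 + $315.46 + $525.76 + $165.43 + $110.29 + $372.62 = $2,003.32
Net pay = $11,028.99 − $2,003.32 = $9,025.67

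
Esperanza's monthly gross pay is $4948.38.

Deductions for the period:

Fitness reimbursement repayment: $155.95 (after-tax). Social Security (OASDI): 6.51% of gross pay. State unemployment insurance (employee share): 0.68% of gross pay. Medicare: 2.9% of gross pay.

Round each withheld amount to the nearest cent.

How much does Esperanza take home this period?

$4293.14

State unemployment insurance (employee share): $4948.38 × 0.0068 = $33.65
Medicare: $4948.38 × 0.029 = $143.50
Social Security (OASDI): $4948.38 × 0.0651 = $322.14
Fitness reimbursement repayment: $155.95
Total deductions = $33.65 + $143.50 + $322.14 + $155.95 = $655.24
Net pay = $4948.38 − $655.24 = $4293.14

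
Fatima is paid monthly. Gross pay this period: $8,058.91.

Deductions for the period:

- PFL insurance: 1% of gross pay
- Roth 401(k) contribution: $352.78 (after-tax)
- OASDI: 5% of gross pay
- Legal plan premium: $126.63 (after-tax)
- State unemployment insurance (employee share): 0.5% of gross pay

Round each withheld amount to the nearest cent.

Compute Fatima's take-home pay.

State unemployment insurance (employee share): $8,058.91 × 0.005 = $40.29
PFL insurance: $8,058.91 × 0.01 = $80.59
OASDI: $8,058.91 × 0.05 = $402.95
Legal plan premium: $126.63
Roth 401(k) contribution: $352.78
Total deductions = $40.29 + $80.59 + $402.95 + $126.63 + $352.78 = $1,003.24
Net pay = $8,058.91 − $1,003.24 = $7,055.67

$7,055.67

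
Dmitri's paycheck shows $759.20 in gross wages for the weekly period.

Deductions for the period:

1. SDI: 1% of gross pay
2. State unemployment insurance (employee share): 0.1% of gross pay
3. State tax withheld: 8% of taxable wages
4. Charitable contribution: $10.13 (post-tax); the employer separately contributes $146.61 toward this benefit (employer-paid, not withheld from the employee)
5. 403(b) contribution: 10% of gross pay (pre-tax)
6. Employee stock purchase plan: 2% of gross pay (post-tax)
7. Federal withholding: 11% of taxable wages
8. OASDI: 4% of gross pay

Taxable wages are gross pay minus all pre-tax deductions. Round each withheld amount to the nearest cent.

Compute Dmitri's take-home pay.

$489.43

403(b) contribution: $759.20 × 0.1 = $75.92
Taxable wages = $759.20 − $75.92 = $683.28
State tax withheld: $683.28 × 0.08 = $54.66
Federal withholding: $683.28 × 0.11 = $75.16
State unemployment insurance (employee share): $759.20 × 0.001 = $0.76
SDI: $759.20 × 0.01 = $7.59
OASDI: $759.20 × 0.04 = $30.37
Charitable contribution: $10.13
Employee stock purchase plan: $759.20 × 0.02 = $15.18
(Employer's $146.61 toward charitable contribution is not withheld from the employee.)
Total deductions = $75.92 + $54.66 + $75.16 + $0.76 + $7.59 + $30.37 + $10.13 + $15.18 = $269.77
Net pay = $759.20 − $269.77 = $489.43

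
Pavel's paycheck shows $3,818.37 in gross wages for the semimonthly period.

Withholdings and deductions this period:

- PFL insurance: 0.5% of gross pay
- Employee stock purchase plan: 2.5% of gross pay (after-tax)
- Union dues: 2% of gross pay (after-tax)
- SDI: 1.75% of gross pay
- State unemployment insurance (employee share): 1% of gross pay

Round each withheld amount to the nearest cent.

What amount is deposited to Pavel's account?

SDI: $3,818.37 × 0.0175 = $66.82
State unemployment insurance (employee share): $3,818.37 × 0.01 = $38.18
PFL insurance: $3,818.37 × 0.005 = $19.09
Union dues: $3,818.37 × 0.02 = $76.37
Employee stock purchase plan: $3,818.37 × 0.025 = $95.46
Total deductions = $66.82 + $38.18 + $19.09 + $76.37 + $95.46 = $295.92
Net pay = $3,818.37 − $295.92 = $3,522.45

$3,522.45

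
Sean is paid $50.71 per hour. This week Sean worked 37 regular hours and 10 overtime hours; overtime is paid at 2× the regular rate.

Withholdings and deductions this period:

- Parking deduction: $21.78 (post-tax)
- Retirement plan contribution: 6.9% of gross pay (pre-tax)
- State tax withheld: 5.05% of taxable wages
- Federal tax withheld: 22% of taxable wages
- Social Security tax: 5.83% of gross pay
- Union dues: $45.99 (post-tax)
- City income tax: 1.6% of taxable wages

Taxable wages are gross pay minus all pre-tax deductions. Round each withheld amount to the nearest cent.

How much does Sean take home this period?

$1,683.76

Regular pay: 37 × $50.71 = $1,876.27
Overtime pay: 10 × $50.71 × 2 = $1,014.20
Gross pay = $1,876.27 + $1,014.20 = $2,890.47
Retirement plan contribution: $2,890.47 × 0.069 = $199.44
Taxable wages = $2,890.47 − $199.44 = $2,691.03
State tax withheld: $2,691.03 × 0.0505 = $135.90
Federal tax withheld: $2,691.03 × 0.22 = $592.03
City income tax: $2,691.03 × 0.016 = $43.06
Social Security tax: $2,890.47 × 0.0583 = $168.51
Union dues: $45.99
Parking deduction: $21.78
Total deductions = $199.44 + $135.90 + $592.03 + $43.06 + $168.51 + $45.99 + $21.78 = $1,206.71
Net pay = $2,890.47 − $1,206.71 = $1,683.76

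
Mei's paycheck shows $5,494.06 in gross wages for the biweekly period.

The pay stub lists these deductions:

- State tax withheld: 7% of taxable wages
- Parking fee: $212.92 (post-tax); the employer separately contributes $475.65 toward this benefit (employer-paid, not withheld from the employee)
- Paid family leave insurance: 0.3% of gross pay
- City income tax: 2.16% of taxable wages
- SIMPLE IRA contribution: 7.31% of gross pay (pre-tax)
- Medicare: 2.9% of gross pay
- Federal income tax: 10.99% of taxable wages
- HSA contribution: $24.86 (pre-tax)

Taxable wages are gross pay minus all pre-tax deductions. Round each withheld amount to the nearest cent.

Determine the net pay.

$3,657.73

HSA contribution: $24.86
SIMPLE IRA contribution: $5,494.06 × 0.0731 = $401.62
Pre-tax total = $24.86 + $401.62 = $426.48
Taxable wages = $5,494.06 − $426.48 = $5,067.58
State tax withheld: $5,067.58 × 0.07 = $354.73
Federal income tax: $5,067.58 × 0.1099 = $556.93
City income tax: $5,067.58 × 0.0216 = $109.46
Paid family leave insurance: $5,494.06 × 0.003 = $16.48
Medicare: $5,494.06 × 0.029 = $159.33
Parking fee: $212.92
(Employer's $475.65 toward parking fee is not withheld from the employee.)
Total deductions = $24.86 + $401.62 + $354.73 + $556.93 + $109.46 + $16.48 + $159.33 + $212.92 = $1,836.33
Net pay = $5,494.06 − $1,836.33 = $3,657.73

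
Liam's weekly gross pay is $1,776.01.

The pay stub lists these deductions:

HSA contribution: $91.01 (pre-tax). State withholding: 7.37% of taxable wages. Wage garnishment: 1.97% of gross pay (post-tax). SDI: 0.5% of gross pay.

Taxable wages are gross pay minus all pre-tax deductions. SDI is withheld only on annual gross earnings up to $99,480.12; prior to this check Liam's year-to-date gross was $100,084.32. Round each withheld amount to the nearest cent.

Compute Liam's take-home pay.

$1,525.83

HSA contribution: $91.01
Taxable wages = $1,776.01 − $91.01 = $1,685.00
State withholding: $1,685.00 × 0.0737 = $124.18
SDI: annual cap $99,480.12 already reached (YTD $100,084.32), so $0.00
Wage garnishment: $1,776.01 × 0.0197 = $34.99
Total deductions = $91.01 + $124.18 + $0.00 + $34.99 = $250.18
Net pay = $1,776.01 − $250.18 = $1,525.83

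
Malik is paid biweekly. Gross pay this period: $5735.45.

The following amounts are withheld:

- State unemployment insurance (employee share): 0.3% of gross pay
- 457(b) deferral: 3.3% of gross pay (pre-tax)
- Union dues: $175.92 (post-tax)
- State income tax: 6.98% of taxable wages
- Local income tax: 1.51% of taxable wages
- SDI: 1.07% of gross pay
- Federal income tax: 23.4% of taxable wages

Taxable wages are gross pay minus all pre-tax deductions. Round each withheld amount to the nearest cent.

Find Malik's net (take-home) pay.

$3523.00

457(b) deferral: $5735.45 × 0.033 = $189.27
Taxable wages = $5735.45 − $189.27 = $5546.18
State income tax: $5546.18 × 0.0698 = $387.12
Federal income tax: $5546.18 × 0.234 = $1297.81
Local income tax: $5546.18 × 0.0151 = $83.75
SDI: $5735.45 × 0.0107 = $61.37
State unemployment insurance (employee share): $5735.45 × 0.003 = $17.21
Union dues: $175.92
Total deductions = $189.27 + $387.12 + $1297.81 + $83.75 + $61.37 + $17.21 + $175.92 = $2212.45
Net pay = $5735.45 − $2212.45 = $3523.00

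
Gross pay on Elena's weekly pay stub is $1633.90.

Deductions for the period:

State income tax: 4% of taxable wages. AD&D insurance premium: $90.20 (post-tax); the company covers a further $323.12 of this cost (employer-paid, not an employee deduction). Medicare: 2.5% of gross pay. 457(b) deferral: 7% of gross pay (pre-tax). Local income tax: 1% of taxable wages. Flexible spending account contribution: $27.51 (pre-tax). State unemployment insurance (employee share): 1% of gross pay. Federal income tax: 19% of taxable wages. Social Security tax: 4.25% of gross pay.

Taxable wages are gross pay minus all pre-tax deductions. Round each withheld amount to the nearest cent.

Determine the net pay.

$917.11

457(b) deferral: $1633.90 × 0.07 = $114.37
Flexible spending account contribution: $27.51
Pre-tax total = $114.37 + $27.51 = $141.88
Taxable wages = $1633.90 − $141.88 = $1492.02
State income tax: $1492.02 × 0.04 = $59.68
Local income tax: $1492.02 × 0.01 = $14.92
Federal income tax: $1492.02 × 0.19 = $283.48
Social Security tax: $1633.90 × 0.0425 = $69.44
Medicare: $1633.90 × 0.025 = $40.85
State unemployment insurance (employee share): $1633.90 × 0.01 = $16.34
AD&D insurance premium: $90.20
(Employer's $323.12 toward AD&D insurance premium is not withheld from the employee.)
Total deductions = $114.37 + $27.51 + $59.68 + $14.92 + $283.48 + $69.44 + $40.85 + $16.34 + $90.20 = $716.79
Net pay = $1633.90 − $716.79 = $917.11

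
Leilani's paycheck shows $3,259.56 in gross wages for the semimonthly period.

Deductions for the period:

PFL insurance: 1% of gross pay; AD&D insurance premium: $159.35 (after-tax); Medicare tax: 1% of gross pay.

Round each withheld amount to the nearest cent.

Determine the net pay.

$3,035.01

Medicare tax: $3,259.56 × 0.01 = $32.60
PFL insurance: $3,259.56 × 0.01 = $32.60
AD&D insurance premium: $159.35
Total deductions = $32.60 + $32.60 + $159.35 = $224.55
Net pay = $3,259.56 − $224.55 = $3,035.01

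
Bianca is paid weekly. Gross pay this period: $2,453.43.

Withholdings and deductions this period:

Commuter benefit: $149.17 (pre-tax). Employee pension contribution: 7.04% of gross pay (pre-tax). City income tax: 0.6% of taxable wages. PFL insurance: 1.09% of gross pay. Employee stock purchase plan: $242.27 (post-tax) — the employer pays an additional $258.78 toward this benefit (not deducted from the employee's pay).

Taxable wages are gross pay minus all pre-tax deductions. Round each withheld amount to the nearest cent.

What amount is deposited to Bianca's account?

$1,849.74

Commuter benefit: $149.17
Employee pension contribution: $2,453.43 × 0.0704 = $172.72
Pre-tax total = $149.17 + $172.72 = $321.89
Taxable wages = $2,453.43 − $321.89 = $2,131.54
City income tax: $2,131.54 × 0.006 = $12.79
PFL insurance: $2,453.43 × 0.0109 = $26.74
Employee stock purchase plan: $242.27
(Employer's $258.78 toward employee stock purchase plan is not withheld from the employee.)
Total deductions = $149.17 + $172.72 + $12.79 + $26.74 + $242.27 = $603.69
Net pay = $2,453.43 − $603.69 = $1,849.74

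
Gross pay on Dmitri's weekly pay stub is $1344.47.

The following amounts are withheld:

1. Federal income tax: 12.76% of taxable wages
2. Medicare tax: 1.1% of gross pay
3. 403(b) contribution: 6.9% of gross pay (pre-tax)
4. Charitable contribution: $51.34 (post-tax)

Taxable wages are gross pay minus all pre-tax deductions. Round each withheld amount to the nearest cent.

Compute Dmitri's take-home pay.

$1025.85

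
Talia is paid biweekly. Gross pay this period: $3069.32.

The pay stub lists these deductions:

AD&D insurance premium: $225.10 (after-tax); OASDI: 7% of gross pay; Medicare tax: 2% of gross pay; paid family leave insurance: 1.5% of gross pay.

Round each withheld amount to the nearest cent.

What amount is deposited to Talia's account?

OASDI: $3069.32 × 0.07 = $214.85
Paid family leave insurance: $3069.32 × 0.015 = $46.04
Medicare tax: $3069.32 × 0.02 = $61.39
AD&D insurance premium: $225.10
Total deductions = $214.85 + $46.04 + $61.39 + $225.10 = $547.38
Net pay = $3069.32 − $547.38 = $2521.94

$2521.94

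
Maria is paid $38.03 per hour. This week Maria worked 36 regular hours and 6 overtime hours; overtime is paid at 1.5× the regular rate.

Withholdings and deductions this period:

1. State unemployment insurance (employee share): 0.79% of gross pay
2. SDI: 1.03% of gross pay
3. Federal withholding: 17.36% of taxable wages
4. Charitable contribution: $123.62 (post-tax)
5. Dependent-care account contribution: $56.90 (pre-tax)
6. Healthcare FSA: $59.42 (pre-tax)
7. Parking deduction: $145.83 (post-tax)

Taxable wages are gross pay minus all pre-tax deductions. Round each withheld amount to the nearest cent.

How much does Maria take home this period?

Regular pay: 36 × $38.03 = $1369.08
Overtime pay: 6 × $38.03 × 1.5 = $342.27
Gross pay = $1369.08 + $342.27 = $1711.35
Dependent-care account contribution: $56.90
Healthcare FSA: $59.42
Pre-tax total = $56.90 + $59.42 = $116.32
Taxable wages = $1711.35 − $116.32 = $1595.03
Federal withholding: $1595.03 × 0.1736 = $276.90
State unemployment insurance (employee share): $1711.35 × 0.0079 = $13.52
SDI: $1711.35 × 0.0103 = $17.63
Parking deduction: $145.83
Charitable contribution: $123.62
Total deductions = $56.90 + $59.42 + $276.90 + $13.52 + $17.63 + $145.83 + $123.62 = $693.82
Net pay = $1711.35 − $693.82 = $1017.53

$1017.53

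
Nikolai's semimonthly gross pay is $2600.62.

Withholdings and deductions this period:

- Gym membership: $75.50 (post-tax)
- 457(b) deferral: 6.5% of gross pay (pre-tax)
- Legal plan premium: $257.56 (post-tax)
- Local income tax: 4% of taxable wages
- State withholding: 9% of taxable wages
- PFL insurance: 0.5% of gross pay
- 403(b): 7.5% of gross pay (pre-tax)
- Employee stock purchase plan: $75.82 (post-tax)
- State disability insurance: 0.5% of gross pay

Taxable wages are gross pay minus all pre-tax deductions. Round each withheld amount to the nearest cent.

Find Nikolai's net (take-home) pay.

$1510.90

457(b) deferral: $2600.62 × 0.065 = $169.04
403(b): $2600.62 × 0.075 = $195.05
Pre-tax total = $169.04 + $195.05 = $364.09
Taxable wages = $2600.62 − $364.09 = $2236.53
Local income tax: $2236.53 × 0.04 = $89.46
State withholding: $2236.53 × 0.09 = $201.29
PFL insurance: $2600.62 × 0.005 = $13.00
State disability insurance: $2600.62 × 0.005 = $13.00
Employee stock purchase plan: $75.82
Legal plan premium: $257.56
Gym membership: $75.50
Total deductions = $169.04 + $195.05 + $89.46 + $201.29 + $13.00 + $13.00 + $75.82 + $257.56 + $75.50 = $1089.72
Net pay = $2600.62 − $1089.72 = $1510.90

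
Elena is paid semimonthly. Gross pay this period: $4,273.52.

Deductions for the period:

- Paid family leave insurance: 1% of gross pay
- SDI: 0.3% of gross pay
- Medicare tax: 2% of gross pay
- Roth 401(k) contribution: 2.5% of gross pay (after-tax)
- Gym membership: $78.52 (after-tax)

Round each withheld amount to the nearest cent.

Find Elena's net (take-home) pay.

$3,947.13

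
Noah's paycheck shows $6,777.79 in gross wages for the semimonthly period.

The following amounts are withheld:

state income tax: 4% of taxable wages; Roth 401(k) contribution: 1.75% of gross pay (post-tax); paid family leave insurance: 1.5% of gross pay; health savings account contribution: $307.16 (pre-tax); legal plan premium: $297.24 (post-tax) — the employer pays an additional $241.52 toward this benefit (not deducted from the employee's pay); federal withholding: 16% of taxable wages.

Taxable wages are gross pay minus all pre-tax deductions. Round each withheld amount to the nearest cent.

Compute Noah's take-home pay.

Health savings account contribution: $307.16
Taxable wages = $6,777.79 − $307.16 = $6,470.63
Federal withholding: $6,470.63 × 0.16 = $1,035.30
State income tax: $6,470.63 × 0.04 = $258.83
Paid family leave insurance: $6,777.79 × 0.015 = $101.67
Roth 401(k) contribution: $6,777.79 × 0.0175 = $118.61
Legal plan premium: $297.24
(Employer's $241.52 toward legal plan premium is not withheld from the employee.)
Total deductions = $307.16 + $1,035.30 + $258.83 + $101.67 + $118.61 + $297.24 = $2,118.81
Net pay = $6,777.79 − $2,118.81 = $4,658.98

$4,658.98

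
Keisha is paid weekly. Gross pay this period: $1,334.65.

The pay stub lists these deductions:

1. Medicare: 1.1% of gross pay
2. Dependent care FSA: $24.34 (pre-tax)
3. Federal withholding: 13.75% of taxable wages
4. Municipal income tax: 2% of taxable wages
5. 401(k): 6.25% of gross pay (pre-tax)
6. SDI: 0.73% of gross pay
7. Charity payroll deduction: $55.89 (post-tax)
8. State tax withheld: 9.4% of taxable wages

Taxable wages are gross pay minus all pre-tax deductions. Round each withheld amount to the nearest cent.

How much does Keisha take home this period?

401(k): $1,334.65 × 0.0625 = $83.42
Dependent care FSA: $24.34
Pre-tax total = $83.42 + $24.34 = $107.76
Taxable wages = $1,334.65 − $107.76 = $1,226.89
State tax withheld: $1,226.89 × 0.094 = $115.33
Municipal income tax: $1,226.89 × 0.02 = $24.54
Federal withholding: $1,226.89 × 0.1375 = $168.70
Medicare: $1,334.65 × 0.011 = $14.68
SDI: $1,334.65 × 0.0073 = $9.74
Charity payroll deduction: $55.89
Total deductions = $83.42 + $24.34 + $115.33 + $24.54 + $168.70 + $14.68 + $9.74 + $55.89 = $496.64
Net pay = $1,334.65 − $496.64 = $838.01

$838.01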